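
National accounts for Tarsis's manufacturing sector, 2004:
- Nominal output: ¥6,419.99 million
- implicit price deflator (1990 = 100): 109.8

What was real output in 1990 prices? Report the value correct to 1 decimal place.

¥5,847.0 million

Real output = Nominal / (implicit price deflator/100) = 6419.99 / 1.098 = 5846.99.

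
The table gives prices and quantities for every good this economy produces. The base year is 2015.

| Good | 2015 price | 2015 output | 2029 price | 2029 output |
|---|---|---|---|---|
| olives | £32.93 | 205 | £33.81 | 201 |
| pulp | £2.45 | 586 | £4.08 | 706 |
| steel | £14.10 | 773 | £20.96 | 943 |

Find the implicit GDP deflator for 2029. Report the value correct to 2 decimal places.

136.02

Nominal GDP 2029 = 33.81·201 + 4.08·706 + 20.96·943 = 29441.57.
Real GDP 2029 (at 2015 prices) = 32.93·201 + 2.45·706 + 14.10·943 = 21644.93.
Deflator = Nominal/Real × 100 = 29441.57/21644.93 × 100 = 136.021.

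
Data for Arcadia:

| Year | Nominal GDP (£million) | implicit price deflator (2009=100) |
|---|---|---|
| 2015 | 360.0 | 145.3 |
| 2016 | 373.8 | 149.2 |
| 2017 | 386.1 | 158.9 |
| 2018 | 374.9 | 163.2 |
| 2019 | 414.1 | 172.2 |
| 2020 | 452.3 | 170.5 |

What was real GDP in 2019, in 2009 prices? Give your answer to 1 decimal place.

£240.5 million

Real GDP 2019 = 414.1 / 1.722 = 240.48.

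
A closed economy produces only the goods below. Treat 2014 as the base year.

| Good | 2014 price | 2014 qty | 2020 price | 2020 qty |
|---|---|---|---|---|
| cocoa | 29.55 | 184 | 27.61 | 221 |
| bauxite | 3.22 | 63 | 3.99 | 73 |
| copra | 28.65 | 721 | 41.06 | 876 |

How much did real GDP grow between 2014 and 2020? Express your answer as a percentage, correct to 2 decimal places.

Real GDP 2014 = Nominal GDP 2014 = 29.55·184 + 3.22·63 + 28.65·721 = 26296.71.
Real GDP 2020 (at 2014 prices) = 29.55·221 + 3.22·73 + 28.65·876 = 31863.01.
Real growth = 31863.01/26296.71 − 1 = 0.2117.

21.17%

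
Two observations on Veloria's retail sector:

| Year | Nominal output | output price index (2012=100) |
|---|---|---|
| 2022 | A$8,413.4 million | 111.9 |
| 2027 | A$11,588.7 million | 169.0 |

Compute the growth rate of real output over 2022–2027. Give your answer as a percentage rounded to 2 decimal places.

Real output 2022 = 8413.4 / 1.119 = 7518.68.
Real output 2027 = 11588.7 / 1.690 = 6857.22.
Real growth = 6857.22 / 7518.68 − 1 = -0.0880.

-8.80%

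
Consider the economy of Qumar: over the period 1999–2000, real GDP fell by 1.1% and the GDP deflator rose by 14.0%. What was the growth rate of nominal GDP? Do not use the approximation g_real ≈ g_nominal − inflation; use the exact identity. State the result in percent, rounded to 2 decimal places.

(1 + g_nom) = (1 + g_real)(1 + π) = 0.9890 × 1.1400 = 1.12746.

12.75%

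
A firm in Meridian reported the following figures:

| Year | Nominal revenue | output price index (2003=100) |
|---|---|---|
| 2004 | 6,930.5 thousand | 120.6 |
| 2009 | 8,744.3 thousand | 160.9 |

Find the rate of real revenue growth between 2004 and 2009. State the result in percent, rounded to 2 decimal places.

-5.43%

Real revenue 2004 = 6930.5 / 1.206 = 5746.68.
Real revenue 2009 = 8744.3 / 1.609 = 5434.62.
Real growth = 5434.62 / 5746.68 − 1 = -0.0543.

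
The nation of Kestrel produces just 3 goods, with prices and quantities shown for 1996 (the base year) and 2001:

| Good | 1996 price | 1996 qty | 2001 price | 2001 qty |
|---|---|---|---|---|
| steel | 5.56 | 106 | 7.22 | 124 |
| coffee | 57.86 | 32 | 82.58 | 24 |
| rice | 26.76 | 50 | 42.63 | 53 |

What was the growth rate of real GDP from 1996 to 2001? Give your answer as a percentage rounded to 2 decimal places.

-7.48%

Real GDP 1996 = Nominal GDP 1996 = 5.56·106 + 57.86·32 + 26.76·50 = 3778.88.
Real GDP 2001 (at 1996 prices) = 5.56·124 + 57.86·24 + 26.76·53 = 3496.36.
Real growth = 3496.36/3778.88 − 1 = -0.0748.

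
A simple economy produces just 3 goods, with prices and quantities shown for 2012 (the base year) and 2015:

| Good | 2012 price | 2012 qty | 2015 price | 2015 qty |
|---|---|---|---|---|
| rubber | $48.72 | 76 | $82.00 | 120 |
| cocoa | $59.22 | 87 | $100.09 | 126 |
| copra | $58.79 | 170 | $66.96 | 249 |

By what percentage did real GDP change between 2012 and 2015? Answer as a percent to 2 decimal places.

Real GDP 2012 = Nominal GDP 2012 = 48.72·76 + 59.22·87 + 58.79·170 = 18849.16.
Real GDP 2015 (at 2012 prices) = 48.72·120 + 59.22·126 + 58.79·249 = 27946.83.
Real growth = 27946.83/18849.16 − 1 = 0.4827.

48.27%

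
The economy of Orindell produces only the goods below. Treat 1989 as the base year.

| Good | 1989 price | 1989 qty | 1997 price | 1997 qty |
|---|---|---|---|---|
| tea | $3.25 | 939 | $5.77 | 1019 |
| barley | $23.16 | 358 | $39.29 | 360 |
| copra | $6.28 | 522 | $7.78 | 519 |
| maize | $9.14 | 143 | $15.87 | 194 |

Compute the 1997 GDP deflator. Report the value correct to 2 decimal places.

Nominal GDP 1997 = 5.77·1019 + 39.29·360 + 7.78·519 + 15.87·194 = 27140.63.
Real GDP 1997 (at 1989 prices) = 3.25·1019 + 23.16·360 + 6.28·519 + 9.14·194 = 16681.83.
Deflator = Nominal/Real × 100 = 27140.63/16681.83 × 100 = 162.696.

162.70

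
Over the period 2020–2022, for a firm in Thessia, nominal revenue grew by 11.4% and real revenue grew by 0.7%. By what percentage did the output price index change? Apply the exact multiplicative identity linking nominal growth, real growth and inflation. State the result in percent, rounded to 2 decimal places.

10.63%

(1 + g_nom) = (1 + g_real)(1 + π), so π = 1.1140 / 1.0070 − 1 = 0.10626.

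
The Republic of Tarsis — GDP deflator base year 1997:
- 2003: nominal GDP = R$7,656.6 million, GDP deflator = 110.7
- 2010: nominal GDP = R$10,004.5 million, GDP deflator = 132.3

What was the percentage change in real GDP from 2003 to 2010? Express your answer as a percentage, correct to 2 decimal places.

9.33%

Real GDP 2003 = 7656.6 / 1.107 = 6916.53.
Real GDP 2010 = 10004.5 / 1.323 = 7561.98.
Real growth = 7561.98 / 6916.53 − 1 = 0.0933.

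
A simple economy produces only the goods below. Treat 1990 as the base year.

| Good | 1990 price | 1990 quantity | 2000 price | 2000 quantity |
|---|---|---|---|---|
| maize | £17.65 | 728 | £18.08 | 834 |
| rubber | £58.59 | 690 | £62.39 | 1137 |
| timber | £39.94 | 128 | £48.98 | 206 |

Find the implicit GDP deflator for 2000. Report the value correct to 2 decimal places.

107.30

Nominal GDP 2000 = 18.08·834 + 62.39·1137 + 48.98·206 = 96106.03.
Real GDP 2000 (at 1990 prices) = 17.65·834 + 58.59·1137 + 39.94·206 = 89564.57.
Deflator = Nominal/Real × 100 = 96106.03/89564.57 × 100 = 107.304.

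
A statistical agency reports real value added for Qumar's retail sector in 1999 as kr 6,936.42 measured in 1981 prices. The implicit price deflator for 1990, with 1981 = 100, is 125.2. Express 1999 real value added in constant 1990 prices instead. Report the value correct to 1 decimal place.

Real value added in 1990 prices = Real value added in 1981 prices × (P_1990/P_1981) = 6936.42 × 1.252 = 8684.40.

kr 8,684.4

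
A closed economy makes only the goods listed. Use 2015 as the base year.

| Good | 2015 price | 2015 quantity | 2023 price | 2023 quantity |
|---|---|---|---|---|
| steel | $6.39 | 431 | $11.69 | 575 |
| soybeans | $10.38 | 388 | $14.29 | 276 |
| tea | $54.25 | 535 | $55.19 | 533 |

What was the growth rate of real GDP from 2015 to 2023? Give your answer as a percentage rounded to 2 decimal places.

-0.98%

Real GDP 2015 = Nominal GDP 2015 = 6.39·431 + 10.38·388 + 54.25·535 = 35805.28.
Real GDP 2023 (at 2015 prices) = 6.39·575 + 10.38·276 + 54.25·533 = 35454.38.
Real growth = 35454.38/35805.28 − 1 = -0.0098.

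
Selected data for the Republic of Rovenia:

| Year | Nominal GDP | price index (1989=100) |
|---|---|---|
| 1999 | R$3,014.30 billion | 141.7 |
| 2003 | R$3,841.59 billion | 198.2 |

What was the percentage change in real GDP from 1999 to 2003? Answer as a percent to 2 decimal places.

Real GDP 1999 = 3014.30 / 1.417 = 2127.24.
Real GDP 2003 = 3841.59 / 1.982 = 1938.24.
Real growth = 1938.24 / 2127.24 − 1 = -0.0888.

-8.88%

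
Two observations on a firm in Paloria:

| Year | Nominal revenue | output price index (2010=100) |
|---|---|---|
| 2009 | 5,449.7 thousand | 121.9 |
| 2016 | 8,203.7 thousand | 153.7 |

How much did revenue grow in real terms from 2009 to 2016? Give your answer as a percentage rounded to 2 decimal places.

Deflate each year: 2009 → 5449.7/1.219 = 4470.63; 2016 → 8203.7/1.537 = 5337.48.
So real revenue changed by 5337.48/4470.63 − 1 = 0.1939, i.e. 19.39%.

19.39%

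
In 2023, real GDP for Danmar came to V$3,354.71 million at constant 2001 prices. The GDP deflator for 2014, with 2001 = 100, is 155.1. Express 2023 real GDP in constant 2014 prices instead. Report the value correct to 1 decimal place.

V$5,203.2 million

Real GDP in 2014 prices = Real GDP in 2001 prices × (P_2014/P_2001) = 3354.71 × 1.551 = 5203.16.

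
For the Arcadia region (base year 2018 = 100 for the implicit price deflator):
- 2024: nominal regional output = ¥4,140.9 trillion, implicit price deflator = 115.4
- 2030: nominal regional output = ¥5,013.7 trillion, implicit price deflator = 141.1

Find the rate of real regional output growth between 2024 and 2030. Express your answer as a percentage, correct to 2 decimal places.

-0.98%

Deflate each year: 2024 → 4140.9/1.154 = 3588.30; 2030 → 5013.7/1.411 = 3553.30.
So real regional output changed by 3553.30/3588.30 − 1 = -0.0098, i.e. -0.98%.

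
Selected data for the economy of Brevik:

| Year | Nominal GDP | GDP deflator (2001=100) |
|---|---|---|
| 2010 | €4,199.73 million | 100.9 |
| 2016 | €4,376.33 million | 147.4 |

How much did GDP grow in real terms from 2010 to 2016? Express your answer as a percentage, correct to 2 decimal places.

-28.67%

Real GDP 2010 = 4199.73 / 1.009 = 4162.27.
Real GDP 2016 = 4376.33 / 1.474 = 2969.02.
Real growth = 2969.02 / 4162.27 − 1 = -0.2867.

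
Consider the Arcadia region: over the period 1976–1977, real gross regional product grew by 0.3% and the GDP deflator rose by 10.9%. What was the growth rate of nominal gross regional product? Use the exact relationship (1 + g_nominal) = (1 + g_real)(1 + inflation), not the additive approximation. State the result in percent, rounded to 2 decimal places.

(1 + g_nom) = (1 + g_real)(1 + π) = 1.0030 × 1.1090 = 1.11233.

11.23%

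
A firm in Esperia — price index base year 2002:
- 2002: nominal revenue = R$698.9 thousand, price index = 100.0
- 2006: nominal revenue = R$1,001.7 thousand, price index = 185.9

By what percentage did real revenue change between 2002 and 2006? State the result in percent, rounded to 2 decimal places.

-22.90%

Real revenue 2002 = 698.9 / 1.000 = 698.90.
Real revenue 2006 = 1001.7 / 1.859 = 538.84.
Real growth = 538.84 / 698.90 − 1 = -0.2290.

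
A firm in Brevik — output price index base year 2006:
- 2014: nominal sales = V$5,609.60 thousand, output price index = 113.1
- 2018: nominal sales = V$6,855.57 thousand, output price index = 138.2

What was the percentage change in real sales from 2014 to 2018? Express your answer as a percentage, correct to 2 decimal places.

Real sales 2014 = 5609.60 / 1.131 = 4959.86.
Real sales 2018 = 6855.57 / 1.382 = 4960.62.
Real growth = 4960.62 / 4959.86 − 1 = 0.0002.

0.02%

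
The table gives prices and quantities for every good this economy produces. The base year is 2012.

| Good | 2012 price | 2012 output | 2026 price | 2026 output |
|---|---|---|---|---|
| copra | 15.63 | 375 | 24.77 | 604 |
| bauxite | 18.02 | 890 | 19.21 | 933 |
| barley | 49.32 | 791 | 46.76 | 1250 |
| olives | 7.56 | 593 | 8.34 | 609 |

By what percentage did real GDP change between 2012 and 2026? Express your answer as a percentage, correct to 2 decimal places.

Real GDP 2012 = Nominal GDP 2012 = 15.63·375 + 18.02·890 + 49.32·791 + 7.56·593 = 65394.25.
Real GDP 2026 (at 2012 prices) = 15.63·604 + 18.02·933 + 49.32·1250 + 7.56·609 = 92507.22.
Real growth = 92507.22/65394.25 − 1 = 0.4146.

41.46%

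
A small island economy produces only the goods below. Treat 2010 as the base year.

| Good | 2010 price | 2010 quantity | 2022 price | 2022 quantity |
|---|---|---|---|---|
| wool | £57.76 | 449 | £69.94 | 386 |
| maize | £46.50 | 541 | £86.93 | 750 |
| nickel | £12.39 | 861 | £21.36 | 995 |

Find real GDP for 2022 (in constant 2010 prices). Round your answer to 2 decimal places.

Real GDP 2022 = Σ (p_2010 × q_2022) = 57.76·386 + 46.50·750 + 12.39·995 = 69498.41.

£69498.41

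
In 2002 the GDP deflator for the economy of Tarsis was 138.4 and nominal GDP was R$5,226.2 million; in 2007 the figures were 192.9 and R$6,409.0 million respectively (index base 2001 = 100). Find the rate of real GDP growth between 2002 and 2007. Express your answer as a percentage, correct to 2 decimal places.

Real GDP 2002 = 5226.2 / 1.384 = 3776.16.
Real GDP 2007 = 6409.0 / 1.929 = 3322.45.
Real growth = 3322.45 / 3776.16 − 1 = -0.1202.

-12.02%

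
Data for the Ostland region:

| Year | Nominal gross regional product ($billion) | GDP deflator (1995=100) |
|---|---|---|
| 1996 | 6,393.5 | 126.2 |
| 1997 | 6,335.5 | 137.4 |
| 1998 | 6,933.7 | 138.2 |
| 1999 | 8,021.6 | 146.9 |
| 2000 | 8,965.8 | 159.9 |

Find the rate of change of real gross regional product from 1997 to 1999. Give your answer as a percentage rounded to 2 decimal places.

Real gross regional product 1997 = 6335.5/1.374 = 4610.99.
Real gross regional product 1999 = 8021.6/1.469 = 5460.59.
Change = 5460.59/4610.99 − 1 = 0.1843.

18.43%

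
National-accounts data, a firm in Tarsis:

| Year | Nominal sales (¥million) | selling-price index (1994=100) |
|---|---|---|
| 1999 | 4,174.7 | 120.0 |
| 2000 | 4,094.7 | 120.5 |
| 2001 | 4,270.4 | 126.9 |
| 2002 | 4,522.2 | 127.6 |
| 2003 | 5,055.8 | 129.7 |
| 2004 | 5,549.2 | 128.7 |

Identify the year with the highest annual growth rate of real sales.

2000: real = 4094.7/1.205 = 3398.09; growth vs 1999 (3478.92) = -2.32%.
2001: real = 4270.4/1.269 = 3365.17; growth vs 2000 (3398.09) = -0.97%.
2002: real = 4522.2/1.276 = 3544.04; growth vs 2001 (3365.17) = 5.32%.
2003: real = 5055.8/1.297 = 3898.07; growth vs 2002 (3544.04) = 9.99%.
2004: real = 5549.2/1.287 = 4311.73; growth vs 2003 (3898.07) = 10.61%.

2004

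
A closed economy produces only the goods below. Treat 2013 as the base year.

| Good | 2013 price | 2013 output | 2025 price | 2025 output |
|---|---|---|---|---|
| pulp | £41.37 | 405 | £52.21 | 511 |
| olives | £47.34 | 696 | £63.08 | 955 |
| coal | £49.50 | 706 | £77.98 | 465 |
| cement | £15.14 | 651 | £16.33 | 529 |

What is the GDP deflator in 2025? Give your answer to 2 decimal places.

Nominal GDP 2025 = 52.21·511 + 63.08·955 + 77.98·465 + 16.33·529 = 131819.98.
Real GDP 2025 (at 2013 prices) = 41.37·511 + 47.34·955 + 49.50·465 + 15.14·529 = 97376.33.
Deflator = Nominal/Real × 100 = 131819.98/97376.33 × 100 = 135.372.

135.37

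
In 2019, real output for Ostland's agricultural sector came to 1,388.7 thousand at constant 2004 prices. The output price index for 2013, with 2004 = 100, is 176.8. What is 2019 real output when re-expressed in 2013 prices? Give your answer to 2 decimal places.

2,455.22 thousand

Real output in 2013 prices = Real output in 2004 prices × (P_2013/P_2004) = 1388.7 × 1.768 = 2455.22.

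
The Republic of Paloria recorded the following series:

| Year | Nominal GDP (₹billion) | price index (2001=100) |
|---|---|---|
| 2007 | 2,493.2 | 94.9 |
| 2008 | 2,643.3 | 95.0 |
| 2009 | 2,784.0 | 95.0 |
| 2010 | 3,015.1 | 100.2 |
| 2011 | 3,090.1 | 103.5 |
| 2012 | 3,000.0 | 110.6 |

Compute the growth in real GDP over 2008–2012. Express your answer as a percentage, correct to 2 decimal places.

Real GDP 2008 = 2643.3/0.950 = 2782.42.
Real GDP 2012 = 3000.0/1.106 = 2712.48.
Change = 2712.48/2782.42 − 1 = -0.0251.

-2.51%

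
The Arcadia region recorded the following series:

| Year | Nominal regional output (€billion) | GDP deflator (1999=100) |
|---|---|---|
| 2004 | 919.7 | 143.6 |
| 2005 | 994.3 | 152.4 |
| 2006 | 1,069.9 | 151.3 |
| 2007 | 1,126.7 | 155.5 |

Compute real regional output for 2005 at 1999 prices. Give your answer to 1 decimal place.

€652.4 billion

Real regional output 2005 = 994.3 / 1.524 = 652.43.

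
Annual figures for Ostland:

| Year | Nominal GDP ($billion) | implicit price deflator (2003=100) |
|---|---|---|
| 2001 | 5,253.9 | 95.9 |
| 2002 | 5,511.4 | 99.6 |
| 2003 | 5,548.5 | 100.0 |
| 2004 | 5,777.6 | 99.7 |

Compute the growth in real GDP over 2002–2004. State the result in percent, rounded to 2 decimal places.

4.72%

Real GDP 2002 = 5511.4/0.996 = 5533.53.
Real GDP 2004 = 5777.6/0.997 = 5794.98.
Change = 5794.98/5533.53 − 1 = 0.0472.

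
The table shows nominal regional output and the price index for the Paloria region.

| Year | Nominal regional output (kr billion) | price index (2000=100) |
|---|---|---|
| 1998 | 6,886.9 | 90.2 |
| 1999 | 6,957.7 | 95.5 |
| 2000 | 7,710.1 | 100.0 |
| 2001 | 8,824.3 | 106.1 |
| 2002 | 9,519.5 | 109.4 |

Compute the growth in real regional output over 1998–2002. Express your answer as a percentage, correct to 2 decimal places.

13.97%

Real regional output 1998 = 6886.9/0.902 = 7635.14.
Real regional output 2002 = 9519.5/1.094 = 8701.55.
Change = 8701.55/7635.14 − 1 = 0.1397.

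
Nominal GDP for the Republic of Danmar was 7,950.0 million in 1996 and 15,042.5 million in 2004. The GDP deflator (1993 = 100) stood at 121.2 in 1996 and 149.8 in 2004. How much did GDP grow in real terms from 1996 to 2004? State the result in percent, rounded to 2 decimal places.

53.09%

Real GDP 1996 = 7950.0 / 1.212 = 6559.41.
Real GDP 2004 = 15042.5 / 1.498 = 10041.72.
Real growth = 10041.72 / 6559.41 − 1 = 0.5309.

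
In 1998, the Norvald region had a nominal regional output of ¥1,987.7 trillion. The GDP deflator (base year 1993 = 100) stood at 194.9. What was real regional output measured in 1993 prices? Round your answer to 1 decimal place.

Real regional output = Nominal / (GDP deflator/100) = 1987.7 / 1.949 = 1019.86.

¥1,019.9 trillion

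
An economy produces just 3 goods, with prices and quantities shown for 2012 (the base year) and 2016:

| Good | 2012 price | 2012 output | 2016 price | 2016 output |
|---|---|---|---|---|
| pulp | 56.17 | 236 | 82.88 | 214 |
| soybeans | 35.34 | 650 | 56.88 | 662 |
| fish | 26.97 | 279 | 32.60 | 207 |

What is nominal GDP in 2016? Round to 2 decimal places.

Nominal GDP 2016 = Σ (p_2016 × q_2016) = 82.88·214 + 56.88·662 + 32.60·207 = 62139.08.

62139.08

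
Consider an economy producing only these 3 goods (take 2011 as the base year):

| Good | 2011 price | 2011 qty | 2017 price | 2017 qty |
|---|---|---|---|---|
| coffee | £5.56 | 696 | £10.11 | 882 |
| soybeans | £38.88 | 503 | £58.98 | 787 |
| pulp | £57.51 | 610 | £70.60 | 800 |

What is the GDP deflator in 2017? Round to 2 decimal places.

Nominal GDP 2017 = 10.11·882 + 58.98·787 + 70.60·800 = 111814.28.
Real GDP 2017 (at 2011 prices) = 5.56·882 + 38.88·787 + 57.51·800 = 81510.48.
Deflator = Nominal/Real × 100 = 111814.28/81510.48 × 100 = 137.178.

137.18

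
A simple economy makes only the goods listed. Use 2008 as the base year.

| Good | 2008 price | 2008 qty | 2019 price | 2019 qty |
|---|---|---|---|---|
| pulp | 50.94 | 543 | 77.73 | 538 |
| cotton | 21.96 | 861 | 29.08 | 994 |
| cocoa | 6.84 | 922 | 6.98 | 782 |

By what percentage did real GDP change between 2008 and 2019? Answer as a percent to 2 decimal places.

Real GDP 2008 = Nominal GDP 2008 = 50.94·543 + 21.96·861 + 6.84·922 = 52874.46.
Real GDP 2019 (at 2008 prices) = 50.94·538 + 21.96·994 + 6.84·782 = 54582.84.
Real growth = 54582.84/52874.46 − 1 = 0.0323.

3.23%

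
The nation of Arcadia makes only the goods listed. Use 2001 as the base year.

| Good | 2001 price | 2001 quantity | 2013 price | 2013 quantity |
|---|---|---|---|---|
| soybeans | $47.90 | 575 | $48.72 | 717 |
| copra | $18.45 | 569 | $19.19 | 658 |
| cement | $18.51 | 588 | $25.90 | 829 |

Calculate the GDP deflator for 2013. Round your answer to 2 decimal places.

111.65

Nominal GDP 2013 = 48.72·717 + 19.19·658 + 25.90·829 = 69030.36.
Real GDP 2013 (at 2001 prices) = 47.90·717 + 18.45·658 + 18.51·829 = 61829.19.
Deflator = Nominal/Real × 100 = 69030.36/61829.19 × 100 = 111.647.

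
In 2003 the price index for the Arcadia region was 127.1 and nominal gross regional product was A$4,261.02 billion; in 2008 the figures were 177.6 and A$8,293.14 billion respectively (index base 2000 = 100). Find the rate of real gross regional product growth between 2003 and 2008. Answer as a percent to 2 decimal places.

39.29%

Deflate each year: 2003 → 4261.02/1.271 = 3352.49; 2008 → 8293.14/1.776 = 4669.56.
So real gross regional product changed by 4669.56/3352.49 − 1 = 0.3929, i.e. 39.29%.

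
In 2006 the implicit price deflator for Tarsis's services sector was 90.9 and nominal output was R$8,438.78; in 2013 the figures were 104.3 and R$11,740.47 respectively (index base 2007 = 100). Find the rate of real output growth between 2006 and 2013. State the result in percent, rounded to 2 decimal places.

Deflate each year: 2006 → 8438.78/0.909 = 9283.59; 2013 → 11740.47/1.043 = 11256.44.
So real output changed by 11256.44/9283.59 − 1 = 0.2125, i.e. 21.25%.

21.25%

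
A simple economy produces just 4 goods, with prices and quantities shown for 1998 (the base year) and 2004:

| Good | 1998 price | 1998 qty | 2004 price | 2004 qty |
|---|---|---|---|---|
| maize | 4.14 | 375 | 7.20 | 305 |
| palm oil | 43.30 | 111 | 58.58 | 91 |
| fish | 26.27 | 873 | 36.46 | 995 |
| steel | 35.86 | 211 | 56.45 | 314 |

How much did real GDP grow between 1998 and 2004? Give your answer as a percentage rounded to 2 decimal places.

15.58%

Real GDP 1998 = Nominal GDP 1998 = 4.14·375 + 43.30·111 + 26.27·873 + 35.86·211 = 36858.97.
Real GDP 2004 (at 1998 prices) = 4.14·305 + 43.30·91 + 26.27·995 + 35.86·314 = 42601.69.
Real growth = 42601.69/36858.97 − 1 = 0.1558.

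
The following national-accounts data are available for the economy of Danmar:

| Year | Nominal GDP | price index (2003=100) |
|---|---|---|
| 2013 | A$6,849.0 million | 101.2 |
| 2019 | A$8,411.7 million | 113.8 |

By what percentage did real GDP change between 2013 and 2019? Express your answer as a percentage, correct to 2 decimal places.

Real GDP 2013 = 6849.0 / 1.012 = 6767.79.
Real GDP 2019 = 8411.7 / 1.138 = 7391.65.
Real growth = 7391.65 / 6767.79 − 1 = 0.0922.

9.22%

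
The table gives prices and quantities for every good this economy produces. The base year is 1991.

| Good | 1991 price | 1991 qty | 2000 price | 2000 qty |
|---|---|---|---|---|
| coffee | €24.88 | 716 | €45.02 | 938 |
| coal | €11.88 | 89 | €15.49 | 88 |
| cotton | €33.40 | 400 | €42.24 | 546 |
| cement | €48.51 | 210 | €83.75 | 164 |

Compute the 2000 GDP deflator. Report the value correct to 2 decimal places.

158.95

Nominal GDP 2000 = 45.02·938 + 15.49·88 + 42.24·546 + 83.75·164 = 80389.92.
Real GDP 2000 (at 1991 prices) = 24.88·938 + 11.88·88 + 33.40·546 + 48.51·164 = 50574.92.
Deflator = Nominal/Real × 100 = 80389.92/50574.92 × 100 = 158.952.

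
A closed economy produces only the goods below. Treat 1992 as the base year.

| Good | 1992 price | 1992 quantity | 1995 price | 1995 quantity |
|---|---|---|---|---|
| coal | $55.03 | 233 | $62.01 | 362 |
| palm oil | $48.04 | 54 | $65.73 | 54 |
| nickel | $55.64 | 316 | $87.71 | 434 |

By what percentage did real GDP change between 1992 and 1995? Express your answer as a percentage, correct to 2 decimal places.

Real GDP 1992 = Nominal GDP 1992 = 55.03·233 + 48.04·54 + 55.64·316 = 32998.39.
Real GDP 1995 (at 1992 prices) = 55.03·362 + 48.04·54 + 55.64·434 = 46662.78.
Real growth = 46662.78/32998.39 − 1 = 0.4141.

41.41%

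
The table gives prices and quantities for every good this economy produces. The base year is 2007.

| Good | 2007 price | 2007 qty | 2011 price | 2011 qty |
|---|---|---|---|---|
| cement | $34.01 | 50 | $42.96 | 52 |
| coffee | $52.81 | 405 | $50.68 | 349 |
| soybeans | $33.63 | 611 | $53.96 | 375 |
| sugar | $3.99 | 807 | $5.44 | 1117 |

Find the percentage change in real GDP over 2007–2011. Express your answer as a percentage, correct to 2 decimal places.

Real GDP 2007 = Nominal GDP 2007 = 34.01·50 + 52.81·405 + 33.63·611 + 3.99·807 = 46856.41.
Real GDP 2011 (at 2007 prices) = 34.01·52 + 52.81·349 + 33.63·375 + 3.99·1117 = 37267.29.
Real growth = 37267.29/46856.41 − 1 = -0.2046.

-20.46%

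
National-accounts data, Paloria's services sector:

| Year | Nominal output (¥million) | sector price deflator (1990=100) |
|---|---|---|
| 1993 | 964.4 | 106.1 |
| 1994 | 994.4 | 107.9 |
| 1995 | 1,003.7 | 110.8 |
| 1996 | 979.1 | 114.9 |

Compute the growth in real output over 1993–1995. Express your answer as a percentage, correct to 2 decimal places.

Real output 1993 = 964.4/1.061 = 908.95.
Real output 1995 = 1003.7/1.108 = 905.87.
Change = 905.87/908.95 − 1 = -0.0034.

-0.34%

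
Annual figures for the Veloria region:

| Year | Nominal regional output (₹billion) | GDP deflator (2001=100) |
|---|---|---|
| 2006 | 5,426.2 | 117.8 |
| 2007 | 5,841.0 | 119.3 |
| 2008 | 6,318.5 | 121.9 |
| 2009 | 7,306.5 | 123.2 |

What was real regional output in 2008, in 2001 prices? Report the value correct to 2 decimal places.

₹5,183.35 billion

Real regional output 2008 = 6318.5 / 1.219 = 5183.35.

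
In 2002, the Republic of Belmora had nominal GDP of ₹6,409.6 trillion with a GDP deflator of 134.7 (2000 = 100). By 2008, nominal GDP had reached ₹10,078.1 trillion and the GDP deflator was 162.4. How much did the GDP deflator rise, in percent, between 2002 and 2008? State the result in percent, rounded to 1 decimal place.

20.6%

Price-level change = 162.4 / 134.7 − 1 = 0.2056.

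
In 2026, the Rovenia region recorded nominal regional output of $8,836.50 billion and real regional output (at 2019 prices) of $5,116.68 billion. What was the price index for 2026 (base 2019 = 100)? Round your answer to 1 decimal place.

172.7

price index = (Nominal / Real) × 100 = 8836.50 / 5116.68 × 100 = 172.70.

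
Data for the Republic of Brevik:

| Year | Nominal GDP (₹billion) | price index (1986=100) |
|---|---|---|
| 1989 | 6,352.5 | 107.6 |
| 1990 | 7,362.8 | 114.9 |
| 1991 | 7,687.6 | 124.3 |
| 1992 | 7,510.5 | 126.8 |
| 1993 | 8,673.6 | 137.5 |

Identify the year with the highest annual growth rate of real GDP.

1990: real = 7362.8/1.149 = 6408.01; growth vs 1989 (5903.81) = 8.54%.
1991: real = 7687.6/1.243 = 6184.71; growth vs 1990 (6408.01) = -3.48%.
1992: real = 7510.5/1.268 = 5923.11; growth vs 1991 (6184.71) = -4.23%.
1993: real = 8673.6/1.375 = 6308.07; growth vs 1992 (5923.11) = 6.50%.

1990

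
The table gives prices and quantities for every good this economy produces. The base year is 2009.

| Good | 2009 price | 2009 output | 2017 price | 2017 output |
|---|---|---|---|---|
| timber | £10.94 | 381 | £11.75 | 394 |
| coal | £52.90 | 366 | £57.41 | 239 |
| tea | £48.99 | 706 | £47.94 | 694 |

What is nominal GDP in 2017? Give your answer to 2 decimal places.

£51620.85

Nominal GDP 2017 = Σ (p_2017 × q_2017) = 11.75·394 + 57.41·239 + 47.94·694 = 51620.85.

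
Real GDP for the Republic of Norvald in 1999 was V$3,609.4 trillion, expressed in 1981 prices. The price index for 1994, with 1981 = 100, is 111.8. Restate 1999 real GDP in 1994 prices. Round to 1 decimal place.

Real GDP in 1994 prices = Real GDP in 1981 prices × (P_1994/P_1981) = 3609.4 × 1.118 = 4035.31.

V$4,035.3 trillion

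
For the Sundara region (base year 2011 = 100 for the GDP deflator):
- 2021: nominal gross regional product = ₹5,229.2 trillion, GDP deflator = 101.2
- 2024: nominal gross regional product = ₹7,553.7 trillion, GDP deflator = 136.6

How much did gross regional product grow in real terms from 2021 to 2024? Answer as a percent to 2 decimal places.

Real gross regional product 2021 = 5229.2 / 1.012 = 5167.19.
Real gross regional product 2024 = 7553.7 / 1.366 = 5529.80.
Real growth = 5529.80 / 5167.19 − 1 = 0.0702.

7.02%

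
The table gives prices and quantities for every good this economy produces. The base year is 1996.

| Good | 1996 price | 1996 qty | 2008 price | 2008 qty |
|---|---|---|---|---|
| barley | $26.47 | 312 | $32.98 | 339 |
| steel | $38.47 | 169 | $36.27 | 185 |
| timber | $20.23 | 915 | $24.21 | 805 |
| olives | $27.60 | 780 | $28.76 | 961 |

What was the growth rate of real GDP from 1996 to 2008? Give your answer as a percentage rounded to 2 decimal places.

7.48%

Real GDP 1996 = Nominal GDP 1996 = 26.47·312 + 38.47·169 + 20.23·915 + 27.60·780 = 54798.52.
Real GDP 2008 (at 1996 prices) = 26.47·339 + 38.47·185 + 20.23·805 + 27.60·961 = 58899.03.
Real growth = 58899.03/54798.52 − 1 = 0.0748.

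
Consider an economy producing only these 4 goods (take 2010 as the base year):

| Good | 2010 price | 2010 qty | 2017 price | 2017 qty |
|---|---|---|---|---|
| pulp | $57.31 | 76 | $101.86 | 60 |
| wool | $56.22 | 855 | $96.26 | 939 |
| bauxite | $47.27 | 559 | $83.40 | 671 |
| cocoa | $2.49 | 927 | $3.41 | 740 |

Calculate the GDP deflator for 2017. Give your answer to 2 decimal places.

Nominal GDP 2017 = 101.86·60 + 96.26·939 + 83.40·671 + 3.41·740 = 154984.54.
Real GDP 2017 (at 2010 prices) = 57.31·60 + 56.22·939 + 47.27·671 + 2.49·740 = 89789.95.
Deflator = Nominal/Real × 100 = 154984.54/89789.95 × 100 = 172.608.

172.61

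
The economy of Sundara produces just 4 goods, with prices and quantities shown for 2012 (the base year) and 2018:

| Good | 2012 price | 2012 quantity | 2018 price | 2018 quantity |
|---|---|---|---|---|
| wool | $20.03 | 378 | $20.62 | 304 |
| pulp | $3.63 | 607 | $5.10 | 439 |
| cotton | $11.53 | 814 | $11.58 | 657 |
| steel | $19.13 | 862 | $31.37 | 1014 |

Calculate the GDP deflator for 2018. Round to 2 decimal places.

Nominal GDP 2018 = 20.62·304 + 5.10·439 + 11.58·657 + 31.37·1014 = 47924.62.
Real GDP 2018 (at 2012 prices) = 20.03·304 + 3.63·439 + 11.53·657 + 19.13·1014 = 34655.72.
Deflator = Nominal/Real × 100 = 47924.62/34655.72 × 100 = 138.288.

138.29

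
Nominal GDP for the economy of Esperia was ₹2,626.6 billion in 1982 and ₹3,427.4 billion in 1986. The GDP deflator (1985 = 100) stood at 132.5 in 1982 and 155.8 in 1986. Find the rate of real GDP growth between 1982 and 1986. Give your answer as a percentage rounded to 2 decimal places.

Real GDP 1982 = 2626.6 / 1.325 = 1982.34.
Real GDP 1986 = 3427.4 / 1.558 = 2199.87.
Real growth = 2199.87 / 1982.34 − 1 = 0.1097.

10.97%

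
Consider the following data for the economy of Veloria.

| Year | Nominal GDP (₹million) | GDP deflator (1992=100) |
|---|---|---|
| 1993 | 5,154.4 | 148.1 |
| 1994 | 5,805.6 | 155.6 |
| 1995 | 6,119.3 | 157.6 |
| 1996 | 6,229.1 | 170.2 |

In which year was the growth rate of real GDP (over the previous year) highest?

1994: real = 5805.6/1.556 = 3731.11; growth vs 1993 (3480.35) = 7.21%.
1995: real = 6119.3/1.576 = 3882.80; growth vs 1994 (3731.11) = 4.07%.
1996: real = 6229.1/1.702 = 3659.87; growth vs 1995 (3882.80) = -5.74%.

1994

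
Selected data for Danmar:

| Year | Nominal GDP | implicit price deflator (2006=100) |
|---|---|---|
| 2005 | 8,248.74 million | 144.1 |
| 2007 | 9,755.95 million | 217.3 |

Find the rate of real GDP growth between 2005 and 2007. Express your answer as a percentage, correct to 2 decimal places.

Real GDP 2005 = 8248.74 / 1.441 = 5724.32.
Real GDP 2007 = 9755.95 / 2.173 = 4489.62.
Real growth = 4489.62 / 5724.32 − 1 = -0.2157.

-21.57%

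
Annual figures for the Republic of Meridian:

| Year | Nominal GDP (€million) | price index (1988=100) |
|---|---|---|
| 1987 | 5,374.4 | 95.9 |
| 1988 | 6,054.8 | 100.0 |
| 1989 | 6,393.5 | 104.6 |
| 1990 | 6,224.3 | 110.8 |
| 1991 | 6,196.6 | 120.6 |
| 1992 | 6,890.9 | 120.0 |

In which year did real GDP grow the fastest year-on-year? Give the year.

1988: real = 6054.8/1.000 = 6054.80; growth vs 1987 (5604.17) = 8.04%.
1989: real = 6393.5/1.046 = 6112.33; growth vs 1988 (6054.80) = 0.95%.
1990: real = 6224.3/1.108 = 5617.60; growth vs 1989 (6112.33) = -8.09%.
1991: real = 6196.6/1.206 = 5138.14; growth vs 1990 (5617.60) = -8.53%.
1992: real = 6890.9/1.200 = 5742.42; growth vs 1991 (5138.14) = 11.76%.

1992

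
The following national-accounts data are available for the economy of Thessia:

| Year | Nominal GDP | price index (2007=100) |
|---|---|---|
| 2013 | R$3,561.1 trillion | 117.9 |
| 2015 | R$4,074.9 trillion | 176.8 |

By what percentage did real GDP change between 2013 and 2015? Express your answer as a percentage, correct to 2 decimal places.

-23.69%

Deflate each year: 2013 → 3561.1/1.179 = 3020.44; 2015 → 4074.9/1.768 = 2304.81.
So real GDP changed by 2304.81/3020.44 − 1 = -0.2369, i.e. -23.69%.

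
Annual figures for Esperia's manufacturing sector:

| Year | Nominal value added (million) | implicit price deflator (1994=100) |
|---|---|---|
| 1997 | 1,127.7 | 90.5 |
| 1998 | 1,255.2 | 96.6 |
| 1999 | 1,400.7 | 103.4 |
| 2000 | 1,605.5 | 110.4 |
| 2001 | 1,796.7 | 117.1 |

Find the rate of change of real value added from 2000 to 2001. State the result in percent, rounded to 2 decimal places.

Real value added 2000 = 1605.5/1.104 = 1454.26.
Real value added 2001 = 1796.7/1.171 = 1534.33.
Change = 1534.33/1454.26 − 1 = 0.0551.

5.51%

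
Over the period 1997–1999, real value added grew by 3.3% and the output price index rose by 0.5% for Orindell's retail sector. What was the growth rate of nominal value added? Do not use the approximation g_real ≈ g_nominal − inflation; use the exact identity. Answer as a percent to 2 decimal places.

3.82%

(1 + g_nom) = (1 + g_real)(1 + π) = 1.0330 × 1.0050 = 1.03817.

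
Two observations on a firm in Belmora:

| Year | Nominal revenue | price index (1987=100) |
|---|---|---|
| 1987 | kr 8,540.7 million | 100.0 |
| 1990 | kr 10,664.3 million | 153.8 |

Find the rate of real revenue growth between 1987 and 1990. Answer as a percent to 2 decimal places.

-18.81%

Deflate each year: 1987 → 8540.7/1.000 = 8540.70; 1990 → 10664.3/1.538 = 6933.88.
So real revenue changed by 6933.88/8540.70 − 1 = -0.1881, i.e. -18.81%.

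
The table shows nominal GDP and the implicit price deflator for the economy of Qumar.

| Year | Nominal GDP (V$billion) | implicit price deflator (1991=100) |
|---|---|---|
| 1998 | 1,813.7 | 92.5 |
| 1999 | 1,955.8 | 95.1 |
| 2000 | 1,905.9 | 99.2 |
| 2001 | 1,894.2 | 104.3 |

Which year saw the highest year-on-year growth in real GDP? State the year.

1999: real = 1955.8/0.951 = 2056.57; growth vs 1998 (1960.76) = 4.89%.
2000: real = 1905.9/0.992 = 1921.27; growth vs 1999 (2056.57) = -6.58%.
2001: real = 1894.2/1.043 = 1816.11; growth vs 2000 (1921.27) = -5.47%.

1999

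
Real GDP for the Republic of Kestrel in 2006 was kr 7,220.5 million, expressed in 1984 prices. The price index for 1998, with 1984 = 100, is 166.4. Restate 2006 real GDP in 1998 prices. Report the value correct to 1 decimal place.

Real GDP in 1998 prices = Real GDP in 1984 prices × (P_1998/P_1984) = 7220.5 × 1.664 = 12014.91.

kr 12,014.9 million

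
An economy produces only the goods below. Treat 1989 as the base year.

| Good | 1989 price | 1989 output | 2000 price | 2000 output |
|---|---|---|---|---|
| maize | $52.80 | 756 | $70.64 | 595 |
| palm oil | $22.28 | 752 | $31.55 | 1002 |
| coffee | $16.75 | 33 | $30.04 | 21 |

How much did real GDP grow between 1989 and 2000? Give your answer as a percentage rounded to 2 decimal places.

-5.47%

Real GDP 1989 = Nominal GDP 1989 = 52.80·756 + 22.28·752 + 16.75·33 = 57224.11.
Real GDP 2000 (at 1989 prices) = 52.80·595 + 22.28·1002 + 16.75·21 = 54092.31.
Real growth = 54092.31/57224.11 − 1 = -0.0547.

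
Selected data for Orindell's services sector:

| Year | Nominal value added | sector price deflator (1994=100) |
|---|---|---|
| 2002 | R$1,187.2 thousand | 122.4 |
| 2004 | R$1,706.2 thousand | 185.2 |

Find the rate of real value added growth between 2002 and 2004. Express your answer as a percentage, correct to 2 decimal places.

-5.02%

Real value added 2002 = 1187.2 / 1.224 = 969.93.
Real value added 2004 = 1706.2 / 1.852 = 921.27.
Real growth = 921.27 / 969.93 − 1 = -0.0502.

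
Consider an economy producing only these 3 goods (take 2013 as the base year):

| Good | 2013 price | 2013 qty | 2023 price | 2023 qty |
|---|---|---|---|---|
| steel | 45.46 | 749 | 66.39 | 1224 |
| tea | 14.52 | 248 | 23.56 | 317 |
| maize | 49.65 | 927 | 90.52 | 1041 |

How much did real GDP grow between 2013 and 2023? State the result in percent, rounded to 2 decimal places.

33.77%

Real GDP 2013 = Nominal GDP 2013 = 45.46·749 + 14.52·248 + 49.65·927 = 83676.05.
Real GDP 2023 (at 2013 prices) = 45.46·1224 + 14.52·317 + 49.65·1041 = 111931.53.
Real growth = 111931.53/83676.05 − 1 = 0.3377.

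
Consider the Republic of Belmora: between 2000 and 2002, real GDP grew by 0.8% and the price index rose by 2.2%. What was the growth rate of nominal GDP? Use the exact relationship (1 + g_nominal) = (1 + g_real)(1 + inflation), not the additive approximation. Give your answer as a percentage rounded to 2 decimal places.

(1 + g_nom) = (1 + g_real)(1 + π) = 1.0080 × 1.0220 = 1.03018.

3.02%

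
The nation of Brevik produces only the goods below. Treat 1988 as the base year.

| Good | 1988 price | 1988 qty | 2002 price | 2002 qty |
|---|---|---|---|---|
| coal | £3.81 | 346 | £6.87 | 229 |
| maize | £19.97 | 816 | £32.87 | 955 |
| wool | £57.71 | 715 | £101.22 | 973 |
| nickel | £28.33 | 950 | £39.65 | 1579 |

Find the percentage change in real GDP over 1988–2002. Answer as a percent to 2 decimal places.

40.84%

Real GDP 1988 = Nominal GDP 1988 = 3.81·346 + 19.97·816 + 57.71·715 + 28.33·950 = 85789.93.
Real GDP 2002 (at 1988 prices) = 3.81·229 + 19.97·955 + 57.71·973 + 28.33·1579 = 120828.74.
Real growth = 120828.74/85789.93 − 1 = 0.4084.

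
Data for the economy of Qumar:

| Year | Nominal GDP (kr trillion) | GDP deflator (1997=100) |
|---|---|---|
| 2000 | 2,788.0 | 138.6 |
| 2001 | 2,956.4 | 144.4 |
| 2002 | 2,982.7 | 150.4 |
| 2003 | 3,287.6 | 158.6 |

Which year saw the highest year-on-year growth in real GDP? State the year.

2001: real = 2956.4/1.444 = 2047.37; growth vs 2000 (2011.54) = 1.78%.
2002: real = 2982.7/1.504 = 1983.18; growth vs 2001 (2047.37) = -3.14%.
2003: real = 3287.6/1.586 = 2072.89; growth vs 2002 (1983.18) = 4.52%.

2003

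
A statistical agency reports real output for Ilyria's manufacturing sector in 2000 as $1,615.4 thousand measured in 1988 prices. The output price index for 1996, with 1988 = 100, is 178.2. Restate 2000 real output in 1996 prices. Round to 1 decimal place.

$2,878.6 thousand

Real output in 1996 prices = Real output in 1988 prices × (P_1996/P_1988) = 1615.4 × 1.782 = 2878.64.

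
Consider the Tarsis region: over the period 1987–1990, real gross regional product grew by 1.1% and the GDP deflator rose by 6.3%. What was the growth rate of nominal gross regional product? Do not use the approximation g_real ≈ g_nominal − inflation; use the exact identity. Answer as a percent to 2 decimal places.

(1 + g_nom) = (1 + g_real)(1 + π) = 1.0110 × 1.0630 = 1.07469.

7.47%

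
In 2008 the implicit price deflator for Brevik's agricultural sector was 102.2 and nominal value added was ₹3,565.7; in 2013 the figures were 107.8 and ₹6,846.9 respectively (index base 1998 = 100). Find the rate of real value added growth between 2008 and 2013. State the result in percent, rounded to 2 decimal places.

Deflate each year: 2008 → 3565.7/1.022 = 3488.94; 2013 → 6846.9/1.078 = 6351.48.
So real value added changed by 6351.48/3488.94 − 1 = 0.8205, i.e. 82.05%.

82.05%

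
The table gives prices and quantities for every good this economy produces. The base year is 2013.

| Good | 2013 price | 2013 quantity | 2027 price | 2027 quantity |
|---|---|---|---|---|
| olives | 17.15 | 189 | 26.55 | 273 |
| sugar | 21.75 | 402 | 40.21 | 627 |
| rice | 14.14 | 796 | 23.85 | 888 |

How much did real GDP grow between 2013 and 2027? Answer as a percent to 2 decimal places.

Real GDP 2013 = Nominal GDP 2013 = 17.15·189 + 21.75·402 + 14.14·796 = 23240.29.
Real GDP 2027 (at 2013 prices) = 17.15·273 + 21.75·627 + 14.14·888 = 30875.52.
Real growth = 30875.52/23240.29 − 1 = 0.3285.

32.85%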